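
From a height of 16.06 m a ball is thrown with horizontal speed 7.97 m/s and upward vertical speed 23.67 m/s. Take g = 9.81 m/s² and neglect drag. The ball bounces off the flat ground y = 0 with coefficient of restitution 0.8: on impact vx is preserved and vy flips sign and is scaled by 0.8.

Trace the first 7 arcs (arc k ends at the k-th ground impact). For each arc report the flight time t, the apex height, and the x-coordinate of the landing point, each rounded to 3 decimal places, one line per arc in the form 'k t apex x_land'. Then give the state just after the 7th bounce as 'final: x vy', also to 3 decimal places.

Arc 1: start y=16.060, vy=23.670 → t=5.429, apex=44.616, x_land=43.268, impact vy=-29.587
  bounce: vy ← 0.8·29.587 = 23.669
Arc 2: start y=0.000, vy=23.669 → t=4.826, apex=28.554, x_land=81.727, impact vy=-23.669
  bounce: vy ← 0.8·23.669 = 18.935
Arc 3: start y=0.000, vy=18.935 → t=3.860, apex=18.275, x_land=112.495, impact vy=-18.935
  bounce: vy ← 0.8·18.935 = 15.148
Arc 4: start y=0.000, vy=15.148 → t=3.088, apex=11.696, x_land=137.109, impact vy=-15.148
  bounce: vy ← 0.8·15.148 = 12.119
Arc 5: start y=0.000, vy=12.119 → t=2.471, apex=7.485, x_land=156.800, impact vy=-12.119
  bounce: vy ← 0.8·12.119 = 9.695
Arc 6: start y=0.000, vy=9.695 → t=1.977, apex=4.791, x_land=172.553, impact vy=-9.695
  bounce: vy ← 0.8·9.695 = 7.756
Arc 7: start y=0.000, vy=7.756 → t=1.581, apex=3.066, x_land=185.156, impact vy=-7.756
  bounce: vy ← 0.8·7.756 = 6.205

1 5.429 44.616 43.268
2 4.826 28.554 81.727
3 3.860 18.275 112.495
4 3.088 11.696 137.109
5 2.471 7.485 156.800
6 1.977 4.791 172.553
7 1.581 3.066 185.156
final: 185.156 6.205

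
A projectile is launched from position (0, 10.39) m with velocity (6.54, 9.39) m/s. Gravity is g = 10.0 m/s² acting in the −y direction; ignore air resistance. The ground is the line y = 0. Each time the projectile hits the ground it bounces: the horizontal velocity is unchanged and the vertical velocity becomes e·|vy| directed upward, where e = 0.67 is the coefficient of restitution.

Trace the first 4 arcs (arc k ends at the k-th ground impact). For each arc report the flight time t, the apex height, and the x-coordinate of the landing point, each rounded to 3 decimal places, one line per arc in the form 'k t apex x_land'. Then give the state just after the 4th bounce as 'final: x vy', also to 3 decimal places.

Arc 1: start y=10.390, vy=9.390 → t=2.659, apex=14.799, x_land=17.392, impact vy=-17.204
  bounce: vy ← 0.67·17.204 = 11.527
Arc 2: start y=0.000, vy=11.527 → t=2.305, apex=6.643, x_land=32.469, impact vy=-11.527
  bounce: vy ← 0.67·11.527 = 7.723
Arc 3: start y=0.000, vy=7.723 → t=1.545, apex=2.982, x_land=42.571, impact vy=-7.723
  bounce: vy ← 0.67·7.723 = 5.174
Arc 4: start y=0.000, vy=5.174 → t=1.035, apex=1.339, x_land=49.339, impact vy=-5.174
  bounce: vy ← 0.67·5.174 = 3.467

1 2.659 14.799 17.392
2 2.305 6.643 32.469
3 1.545 2.982 42.571
4 1.035 1.339 49.339
final: 49.339 3.467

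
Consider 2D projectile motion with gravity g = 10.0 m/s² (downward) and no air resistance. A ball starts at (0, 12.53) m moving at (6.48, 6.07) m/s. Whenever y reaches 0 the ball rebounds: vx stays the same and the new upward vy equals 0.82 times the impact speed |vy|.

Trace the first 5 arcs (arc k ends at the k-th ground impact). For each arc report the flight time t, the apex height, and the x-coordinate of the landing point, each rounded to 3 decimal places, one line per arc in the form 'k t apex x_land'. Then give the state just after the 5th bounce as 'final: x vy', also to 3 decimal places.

Arc 1: start y=12.530, vy=6.070 → t=2.302, apex=14.372, x_land=14.920, impact vy=-16.954
  bounce: vy ← 0.82·16.954 = 13.902
Arc 2: start y=0.000, vy=13.902 → t=2.780, apex=9.664, x_land=32.937, impact vy=-13.902
  bounce: vy ← 0.82·13.902 = 11.400
Arc 3: start y=0.000, vy=11.400 → t=2.280, apex=6.498, x_land=47.712, impact vy=-11.400
  bounce: vy ← 0.82·11.400 = 9.348
Arc 4: start y=0.000, vy=9.348 → t=1.870, apex=4.369, x_land=59.827, impact vy=-9.348
  bounce: vy ← 0.82·9.348 = 7.665
Arc 5: start y=0.000, vy=7.665 → t=1.533, apex=2.938, x_land=69.761, impact vy=-7.665
  bounce: vy ← 0.82·7.665 = 6.286

1 2.302 14.372 14.920
2 2.780 9.664 32.937
3 2.280 6.498 47.712
4 1.870 4.369 59.827
5 1.533 2.938 69.761
final: 69.761 6.286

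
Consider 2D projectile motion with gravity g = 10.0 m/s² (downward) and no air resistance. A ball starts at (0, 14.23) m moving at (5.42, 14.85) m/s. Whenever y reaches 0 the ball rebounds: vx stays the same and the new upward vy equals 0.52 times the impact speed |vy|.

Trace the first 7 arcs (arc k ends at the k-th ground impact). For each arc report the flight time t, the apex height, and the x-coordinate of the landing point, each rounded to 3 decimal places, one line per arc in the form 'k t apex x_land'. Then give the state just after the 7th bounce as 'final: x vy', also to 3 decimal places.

Arc 1: start y=14.230, vy=14.850 → t=3.732, apex=25.256, x_land=20.230, impact vy=-22.475
  bounce: vy ← 0.52·22.475 = 11.687
Arc 2: start y=0.000, vy=11.687 → t=2.337, apex=6.829, x_land=32.899, impact vy=-11.687
  bounce: vy ← 0.52·11.687 = 6.077
Arc 3: start y=0.000, vy=6.077 → t=1.215, apex=1.847, x_land=39.486, impact vy=-6.077
  bounce: vy ← 0.52·6.077 = 3.160
Arc 4: start y=0.000, vy=3.160 → t=0.632, apex=0.499, x_land=42.912, impact vy=-3.160
  bounce: vy ← 0.52·3.160 = 1.643
Arc 5: start y=0.000, vy=1.643 → t=0.329, apex=0.135, x_land=44.693, impact vy=-1.643
  bounce: vy ← 0.52·1.643 = 0.855
Arc 6: start y=0.000, vy=0.855 → t=0.171, apex=0.037, x_land=45.620, impact vy=-0.855
  bounce: vy ← 0.52·0.855 = 0.444
Arc 7: start y=0.000, vy=0.444 → t=0.089, apex=0.010, x_land=46.101, impact vy=-0.444
  bounce: vy ← 0.52·0.444 = 0.231

1 3.732 25.256 20.230
2 2.337 6.829 32.899
3 1.215 1.847 39.486
4 0.632 0.499 42.912
5 0.329 0.135 44.693
6 0.171 0.037 45.620
7 0.089 0.010 46.101
final: 46.101 0.231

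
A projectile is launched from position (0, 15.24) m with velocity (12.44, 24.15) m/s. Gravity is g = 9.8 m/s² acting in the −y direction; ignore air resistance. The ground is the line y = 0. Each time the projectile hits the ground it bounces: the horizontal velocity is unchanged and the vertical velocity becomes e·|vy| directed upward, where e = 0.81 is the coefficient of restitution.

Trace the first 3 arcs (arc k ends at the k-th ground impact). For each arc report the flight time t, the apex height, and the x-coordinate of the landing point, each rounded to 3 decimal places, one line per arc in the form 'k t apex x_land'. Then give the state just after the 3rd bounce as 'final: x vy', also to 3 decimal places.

1 5.495 44.996 68.353
2 4.909 29.522 129.423
3 3.976 19.369 178.889
final: 178.889 15.782

Arc 1: start y=15.240, vy=24.150 → t=5.495, apex=44.996, x_land=68.353, impact vy=-29.697
  bounce: vy ← 0.81·29.697 = 24.055
Arc 2: start y=0.000, vy=24.055 → t=4.909, apex=29.522, x_land=129.423, impact vy=-24.055
  bounce: vy ← 0.81·24.055 = 19.484
Arc 3: start y=0.000, vy=19.484 → t=3.976, apex=19.369, x_land=178.889, impact vy=-19.484
  bounce: vy ← 0.81·19.484 = 15.782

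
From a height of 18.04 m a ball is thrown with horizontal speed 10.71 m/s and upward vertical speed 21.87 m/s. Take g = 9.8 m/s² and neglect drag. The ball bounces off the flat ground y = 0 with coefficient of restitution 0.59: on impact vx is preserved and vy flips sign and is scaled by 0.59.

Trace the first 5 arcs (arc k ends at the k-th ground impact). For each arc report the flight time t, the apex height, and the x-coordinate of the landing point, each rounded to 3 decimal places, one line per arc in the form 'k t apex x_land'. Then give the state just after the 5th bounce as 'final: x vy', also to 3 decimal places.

1 5.175 42.443 55.421
2 3.473 14.774 92.616
3 2.049 5.143 114.560
4 1.209 1.790 127.508
5 0.713 0.623 135.146
final: 135.146 2.062

Arc 1: start y=18.040, vy=21.870 → t=5.175, apex=42.443, x_land=55.421, impact vy=-28.842
  bounce: vy ← 0.59·28.842 = 17.017
Arc 2: start y=0.000, vy=17.017 → t=3.473, apex=14.774, x_land=92.616, impact vy=-17.017
  bounce: vy ← 0.59·17.017 = 10.040
Arc 3: start y=0.000, vy=10.040 → t=2.049, apex=5.143, x_land=114.560, impact vy=-10.040
  bounce: vy ← 0.59·10.040 = 5.924
Arc 4: start y=0.000, vy=5.924 → t=1.209, apex=1.790, x_land=127.508, impact vy=-5.924
  bounce: vy ← 0.59·5.924 = 3.495
Arc 5: start y=0.000, vy=3.495 → t=0.713, apex=0.623, x_land=135.146, impact vy=-3.495
  bounce: vy ← 0.59·3.495 = 2.062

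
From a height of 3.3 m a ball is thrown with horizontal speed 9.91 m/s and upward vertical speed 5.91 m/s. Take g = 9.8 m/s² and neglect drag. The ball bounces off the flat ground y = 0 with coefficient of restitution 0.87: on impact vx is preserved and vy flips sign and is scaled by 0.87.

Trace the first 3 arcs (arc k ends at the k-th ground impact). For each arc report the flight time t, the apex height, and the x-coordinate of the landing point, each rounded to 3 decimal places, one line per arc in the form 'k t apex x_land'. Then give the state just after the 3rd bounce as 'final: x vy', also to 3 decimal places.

Arc 1: start y=3.300, vy=5.910 → t=1.621, apex=5.082, x_land=16.069, impact vy=-9.980
  bounce: vy ← 0.87·9.980 = 8.683
Arc 2: start y=0.000, vy=8.683 → t=1.772, apex=3.847, x_land=33.630, impact vy=-8.683
  bounce: vy ← 0.87·8.683 = 7.554
Arc 3: start y=0.000, vy=7.554 → t=1.542, apex=2.911, x_land=48.907, impact vy=-7.554
  bounce: vy ← 0.87·7.554 = 6.572

1 1.621 5.082 16.069
2 1.772 3.847 33.630
3 1.542 2.911 48.907
final: 48.907 6.572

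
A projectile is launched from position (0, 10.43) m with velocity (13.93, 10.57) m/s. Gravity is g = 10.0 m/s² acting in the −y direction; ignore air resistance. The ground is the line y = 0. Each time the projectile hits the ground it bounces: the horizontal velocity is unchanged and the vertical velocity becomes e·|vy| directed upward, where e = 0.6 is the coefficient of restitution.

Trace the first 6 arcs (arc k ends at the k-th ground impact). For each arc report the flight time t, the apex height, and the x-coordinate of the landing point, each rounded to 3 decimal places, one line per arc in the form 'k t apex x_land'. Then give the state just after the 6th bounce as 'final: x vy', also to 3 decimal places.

1 2.847 16.016 39.655
2 2.148 5.766 69.573
3 1.289 2.076 87.524
4 0.773 0.747 98.294
5 0.464 0.269 104.756
6 0.278 0.097 108.634
final: 108.634 0.835

Arc 1: start y=10.430, vy=10.570 → t=2.847, apex=16.016, x_land=39.655, impact vy=-17.898
  bounce: vy ← 0.6·17.898 = 10.739
Arc 2: start y=0.000, vy=10.739 → t=2.148, apex=5.766, x_land=69.573, impact vy=-10.739
  bounce: vy ← 0.6·10.739 = 6.443
Arc 3: start y=0.000, vy=6.443 → t=1.289, apex=2.076, x_land=87.524, impact vy=-6.443
  bounce: vy ← 0.6·6.443 = 3.866
Arc 4: start y=0.000, vy=3.866 → t=0.773, apex=0.747, x_land=98.294, impact vy=-3.866
  bounce: vy ← 0.6·3.866 = 2.320
Arc 5: start y=0.000, vy=2.320 → t=0.464, apex=0.269, x_land=104.756, impact vy=-2.320
  bounce: vy ← 0.6·2.320 = 1.392
Arc 6: start y=0.000, vy=1.392 → t=0.278, apex=0.097, x_land=108.634, impact vy=-1.392
  bounce: vy ← 0.6·1.392 = 0.835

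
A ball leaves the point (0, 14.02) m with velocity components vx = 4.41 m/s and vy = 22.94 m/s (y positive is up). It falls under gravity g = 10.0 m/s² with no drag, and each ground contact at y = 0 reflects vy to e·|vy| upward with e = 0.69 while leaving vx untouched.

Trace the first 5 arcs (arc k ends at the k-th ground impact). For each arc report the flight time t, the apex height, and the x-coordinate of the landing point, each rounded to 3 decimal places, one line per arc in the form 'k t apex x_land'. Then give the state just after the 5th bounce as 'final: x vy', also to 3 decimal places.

Arc 1: start y=14.020, vy=22.940 → t=5.134, apex=40.332, x_land=22.642, impact vy=-28.401
  bounce: vy ← 0.69·28.401 = 19.597
Arc 2: start y=0.000, vy=19.597 → t=3.919, apex=19.202, x_land=39.926, impact vy=-19.597
  bounce: vy ← 0.69·19.597 = 13.522
Arc 3: start y=0.000, vy=13.522 → t=2.704, apex=9.142, x_land=51.853, impact vy=-13.522
  bounce: vy ← 0.69·13.522 = 9.330
Arc 4: start y=0.000, vy=9.330 → t=1.866, apex=4.353, x_land=60.082, impact vy=-9.330
  bounce: vy ← 0.69·9.330 = 6.438
Arc 5: start y=0.000, vy=6.438 → t=1.288, apex=2.072, x_land=65.760, impact vy=-6.438
  bounce: vy ← 0.69·6.438 = 4.442

1 5.134 40.332 22.642
2 3.919 19.202 39.926
3 2.704 9.142 51.853
4 1.866 4.353 60.082
5 1.288 2.072 65.760
final: 65.760 4.442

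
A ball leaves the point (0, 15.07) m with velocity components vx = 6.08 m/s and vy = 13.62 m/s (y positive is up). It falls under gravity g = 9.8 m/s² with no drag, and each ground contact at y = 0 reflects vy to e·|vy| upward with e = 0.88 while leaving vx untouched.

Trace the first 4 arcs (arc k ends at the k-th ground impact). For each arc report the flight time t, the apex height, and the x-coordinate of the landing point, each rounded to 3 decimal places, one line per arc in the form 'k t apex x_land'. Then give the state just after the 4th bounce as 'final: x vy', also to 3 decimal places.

Arc 1: start y=15.070, vy=13.620 → t=3.627, apex=24.535, x_land=22.055, impact vy=-21.929
  bounce: vy ← 0.88·21.929 = 19.297
Arc 2: start y=0.000, vy=19.297 → t=3.938, apex=19.000, x_land=45.999, impact vy=-19.297
  bounce: vy ← 0.88·19.297 = 16.982
Arc 3: start y=0.000, vy=16.982 → t=3.466, apex=14.713, x_land=67.071, impact vy=-16.982
  bounce: vy ← 0.88·16.982 = 14.944
Arc 4: start y=0.000, vy=14.944 → t=3.050, apex=11.394, x_land=85.613, impact vy=-14.944
  bounce: vy ← 0.88·14.944 = 13.151

1 3.627 24.535 22.055
2 3.938 19.000 45.999
3 3.466 14.713 67.071
4 3.050 11.394 85.613
final: 85.613 13.151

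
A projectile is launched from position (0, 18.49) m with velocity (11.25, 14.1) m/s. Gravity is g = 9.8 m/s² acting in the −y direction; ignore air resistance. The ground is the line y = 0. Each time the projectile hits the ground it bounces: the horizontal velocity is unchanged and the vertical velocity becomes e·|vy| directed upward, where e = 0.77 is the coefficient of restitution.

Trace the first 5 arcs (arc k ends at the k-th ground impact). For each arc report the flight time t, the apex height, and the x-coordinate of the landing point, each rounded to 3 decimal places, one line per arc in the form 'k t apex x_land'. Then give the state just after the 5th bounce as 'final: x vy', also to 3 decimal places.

Arc 1: start y=18.490, vy=14.100 → t=3.856, apex=28.633, x_land=43.381, impact vy=-23.690
  bounce: vy ← 0.77·23.690 = 18.241
Arc 2: start y=0.000, vy=18.241 → t=3.723, apex=16.977, x_land=85.262, impact vy=-18.241
  bounce: vy ← 0.77·18.241 = 14.046
Arc 3: start y=0.000, vy=14.046 → t=2.866, apex=10.065, x_land=117.510, impact vy=-14.046
  bounce: vy ← 0.77·14.046 = 10.815
Arc 4: start y=0.000, vy=10.815 → t=2.207, apex=5.968, x_land=142.341, impact vy=-10.815
  bounce: vy ← 0.77·10.815 = 8.328
Arc 5: start y=0.000, vy=8.328 → t=1.700, apex=3.538, x_land=161.460, impact vy=-8.328
  bounce: vy ← 0.77·8.328 = 6.412

1 3.856 28.633 43.381
2 3.723 16.977 85.262
3 2.866 10.065 117.510
4 2.207 5.968 142.341
5 1.700 3.538 161.460
final: 161.460 6.412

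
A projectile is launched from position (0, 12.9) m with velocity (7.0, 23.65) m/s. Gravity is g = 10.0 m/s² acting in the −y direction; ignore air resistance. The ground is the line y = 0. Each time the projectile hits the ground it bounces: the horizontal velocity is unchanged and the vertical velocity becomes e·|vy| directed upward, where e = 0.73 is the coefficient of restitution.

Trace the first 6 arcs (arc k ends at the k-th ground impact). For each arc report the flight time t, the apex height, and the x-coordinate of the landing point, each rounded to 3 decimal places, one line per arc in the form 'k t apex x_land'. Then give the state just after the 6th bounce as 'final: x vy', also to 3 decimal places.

1 5.224 40.866 36.567
2 4.174 21.778 65.785
3 3.047 11.605 87.114
4 2.224 6.184 102.684
5 1.624 3.296 114.050
6 1.185 1.756 122.348
final: 122.348 4.326

Arc 1: start y=12.900, vy=23.650 → t=5.224, apex=40.866, x_land=36.567, impact vy=-28.589
  bounce: vy ← 0.73·28.589 = 20.870
Arc 2: start y=0.000, vy=20.870 → t=4.174, apex=21.778, x_land=65.785, impact vy=-20.870
  bounce: vy ← 0.73·20.870 = 15.235
Arc 3: start y=0.000, vy=15.235 → t=3.047, apex=11.605, x_land=87.114, impact vy=-15.235
  bounce: vy ← 0.73·15.235 = 11.122
Arc 4: start y=0.000, vy=11.122 → t=2.224, apex=6.184, x_land=102.684, impact vy=-11.122
  bounce: vy ← 0.73·11.122 = 8.119
Arc 5: start y=0.000, vy=8.119 → t=1.624, apex=3.296, x_land=114.050, impact vy=-8.119
  bounce: vy ← 0.73·8.119 = 5.927
Arc 6: start y=0.000, vy=5.927 → t=1.185, apex=1.756, x_land=122.348, impact vy=-5.927
  bounce: vy ← 0.73·5.927 = 4.326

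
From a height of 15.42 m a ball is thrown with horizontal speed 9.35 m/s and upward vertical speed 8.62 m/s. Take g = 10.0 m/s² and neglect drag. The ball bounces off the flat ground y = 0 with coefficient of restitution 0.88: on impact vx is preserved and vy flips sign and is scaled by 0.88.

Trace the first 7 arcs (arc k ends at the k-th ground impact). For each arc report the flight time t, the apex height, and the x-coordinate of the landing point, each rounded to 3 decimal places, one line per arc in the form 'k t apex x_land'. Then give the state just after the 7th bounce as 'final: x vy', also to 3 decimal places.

Arc 1: start y=15.420, vy=8.620 → t=2.818, apex=19.135, x_land=26.351, impact vy=-19.563
  bounce: vy ← 0.88·19.563 = 17.215
Arc 2: start y=0.000, vy=17.215 → t=3.443, apex=14.818, x_land=58.544, impact vy=-17.215
  bounce: vy ← 0.88·17.215 = 15.149
Arc 3: start y=0.000, vy=15.149 → t=3.030, apex=11.475, x_land=86.873, impact vy=-15.149
  bounce: vy ← 0.88·15.149 = 13.332
Arc 4: start y=0.000, vy=13.332 → t=2.666, apex=8.886, x_land=111.803, impact vy=-13.332
  bounce: vy ← 0.88·13.332 = 11.732
Arc 5: start y=0.000, vy=11.732 → t=2.346, apex=6.882, x_land=133.741, impact vy=-11.732
  bounce: vy ← 0.88·11.732 = 10.324
Arc 6: start y=0.000, vy=10.324 → t=2.065, apex=5.329, x_land=153.047, impact vy=-10.324
  bounce: vy ← 0.88·10.324 = 9.085
Arc 7: start y=0.000, vy=9.085 → t=1.817, apex=4.127, x_land=170.036, impact vy=-9.085
  bounce: vy ← 0.88·9.085 = 7.995

1 2.818 19.135 26.351
2 3.443 14.818 58.544
3 3.030 11.475 86.873
4 2.666 8.886 111.803
5 2.346 6.882 133.741
6 2.065 5.329 153.047
7 1.817 4.127 170.036
final: 170.036 7.995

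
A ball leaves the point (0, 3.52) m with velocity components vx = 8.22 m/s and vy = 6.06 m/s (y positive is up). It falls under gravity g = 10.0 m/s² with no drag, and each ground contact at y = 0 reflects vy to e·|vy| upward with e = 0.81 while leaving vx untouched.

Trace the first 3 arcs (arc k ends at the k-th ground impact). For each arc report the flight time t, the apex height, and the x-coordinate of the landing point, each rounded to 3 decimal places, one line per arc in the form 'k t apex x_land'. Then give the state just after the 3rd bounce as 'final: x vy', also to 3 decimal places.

Arc 1: start y=3.520, vy=6.060 → t=1.641, apex=5.356, x_land=13.489, impact vy=-10.350
  bounce: vy ← 0.81·10.350 = 8.384
Arc 2: start y=0.000, vy=8.384 → t=1.677, apex=3.514, x_land=27.272, impact vy=-8.384
  bounce: vy ← 0.81·8.384 = 6.791
Arc 3: start y=0.000, vy=6.791 → t=1.358, apex=2.306, x_land=38.435, impact vy=-6.791
  bounce: vy ← 0.81·6.791 = 5.500

1 1.641 5.356 13.489
2 1.677 3.514 27.272
3 1.358 2.306 38.435
final: 38.435 5.500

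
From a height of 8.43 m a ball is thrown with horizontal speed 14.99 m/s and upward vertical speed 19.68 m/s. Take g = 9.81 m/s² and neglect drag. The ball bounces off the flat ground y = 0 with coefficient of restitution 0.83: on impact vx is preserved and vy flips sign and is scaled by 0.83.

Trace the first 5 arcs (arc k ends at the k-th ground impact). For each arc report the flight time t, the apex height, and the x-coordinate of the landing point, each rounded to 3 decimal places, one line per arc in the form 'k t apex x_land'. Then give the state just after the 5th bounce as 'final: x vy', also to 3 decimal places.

Arc 1: start y=8.430, vy=19.680 → t=4.403, apex=28.170, x_land=65.995, impact vy=-23.510
  bounce: vy ← 0.83·23.510 = 19.513
Arc 2: start y=0.000, vy=19.513 → t=3.978, apex=19.406, x_land=125.628, impact vy=-19.513
  bounce: vy ← 0.83·19.513 = 16.196
Arc 3: start y=0.000, vy=16.196 → t=3.302, apex=13.369, x_land=175.123, impact vy=-16.196
  bounce: vy ← 0.83·16.196 = 13.442
Arc 4: start y=0.000, vy=13.442 → t=2.741, apex=9.210, x_land=216.204, impact vy=-13.442
  bounce: vy ← 0.83·13.442 = 11.157
Arc 5: start y=0.000, vy=11.157 → t=2.275, apex=6.345, x_land=250.301, impact vy=-11.157
  bounce: vy ← 0.83·11.157 = 9.261

1 4.403 28.170 65.995
2 3.978 19.406 125.628
3 3.302 13.369 175.123
4 2.741 9.210 216.204
5 2.275 6.345 250.301
final: 250.301 9.261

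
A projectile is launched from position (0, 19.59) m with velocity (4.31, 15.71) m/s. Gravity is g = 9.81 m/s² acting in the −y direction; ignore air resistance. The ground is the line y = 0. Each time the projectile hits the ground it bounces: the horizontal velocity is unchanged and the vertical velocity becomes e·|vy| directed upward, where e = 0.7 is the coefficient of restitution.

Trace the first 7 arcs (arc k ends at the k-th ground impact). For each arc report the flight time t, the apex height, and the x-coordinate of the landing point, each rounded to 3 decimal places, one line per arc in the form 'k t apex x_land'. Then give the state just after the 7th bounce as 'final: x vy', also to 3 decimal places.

1 4.162 32.169 17.940
2 3.585 15.763 33.393
3 2.510 7.724 44.210
4 1.757 3.785 51.781
5 1.230 1.854 57.082
6 0.861 0.909 60.792
7 0.603 0.445 63.389
final: 63.389 2.069

Arc 1: start y=19.590, vy=15.710 → t=4.162, apex=32.169, x_land=17.940, impact vy=-25.123
  bounce: vy ← 0.7·25.123 = 17.586
Arc 2: start y=0.000, vy=17.586 → t=3.585, apex=15.763, x_land=33.393, impact vy=-17.586
  bounce: vy ← 0.7·17.586 = 12.310
Arc 3: start y=0.000, vy=12.310 → t=2.510, apex=7.724, x_land=44.210, impact vy=-12.310
  bounce: vy ← 0.7·12.310 = 8.617
Arc 4: start y=0.000, vy=8.617 → t=1.757, apex=3.785, x_land=51.781, impact vy=-8.617
  bounce: vy ← 0.7·8.617 = 6.032
Arc 5: start y=0.000, vy=6.032 → t=1.230, apex=1.854, x_land=57.082, impact vy=-6.032
  bounce: vy ← 0.7·6.032 = 4.222
Arc 6: start y=0.000, vy=4.222 → t=0.861, apex=0.909, x_land=60.792, impact vy=-4.222
  bounce: vy ← 0.7·4.222 = 2.956
Arc 7: start y=0.000, vy=2.956 → t=0.603, apex=0.445, x_land=63.389, impact vy=-2.956
  bounce: vy ← 0.7·2.956 = 2.069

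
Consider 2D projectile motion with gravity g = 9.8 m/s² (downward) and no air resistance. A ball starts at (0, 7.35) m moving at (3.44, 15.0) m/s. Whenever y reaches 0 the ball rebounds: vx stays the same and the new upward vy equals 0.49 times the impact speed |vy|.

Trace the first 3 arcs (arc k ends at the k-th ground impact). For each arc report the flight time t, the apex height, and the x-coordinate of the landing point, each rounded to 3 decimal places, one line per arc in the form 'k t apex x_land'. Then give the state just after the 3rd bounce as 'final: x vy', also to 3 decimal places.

Arc 1: start y=7.350, vy=15.000 → t=3.491, apex=18.830, x_land=12.009, impact vy=-19.211
  bounce: vy ← 0.49·19.211 = 9.413
Arc 2: start y=0.000, vy=9.413 → t=1.921, apex=4.521, x_land=18.617, impact vy=-9.413
  bounce: vy ← 0.49·9.413 = 4.613
Arc 3: start y=0.000, vy=4.613 → t=0.941, apex=1.085, x_land=21.855, impact vy=-4.613
  bounce: vy ← 0.49·4.613 = 2.260

1 3.491 18.830 12.009
2 1.921 4.521 18.617
3 0.941 1.085 21.855
final: 21.855 2.260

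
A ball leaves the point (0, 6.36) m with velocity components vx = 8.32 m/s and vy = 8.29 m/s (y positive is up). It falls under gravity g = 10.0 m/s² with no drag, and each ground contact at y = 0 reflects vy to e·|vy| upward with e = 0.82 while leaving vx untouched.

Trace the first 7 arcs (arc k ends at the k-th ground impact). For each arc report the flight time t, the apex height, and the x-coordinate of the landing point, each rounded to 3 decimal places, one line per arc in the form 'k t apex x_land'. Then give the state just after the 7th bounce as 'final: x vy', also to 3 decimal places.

1 2.229 9.796 18.543
2 2.296 6.587 37.642
3 1.882 4.429 53.303
4 1.544 2.978 66.145
5 1.266 2.002 76.676
6 1.038 1.346 85.311
7 0.851 0.905 92.392
final: 92.392 3.489

Arc 1: start y=6.360, vy=8.290 → t=2.229, apex=9.796, x_land=18.543, impact vy=-13.997
  bounce: vy ← 0.82·13.997 = 11.478
Arc 2: start y=0.000, vy=11.478 → t=2.296, apex=6.587, x_land=37.642, impact vy=-11.478
  bounce: vy ← 0.82·11.478 = 9.412
Arc 3: start y=0.000, vy=9.412 → t=1.882, apex=4.429, x_land=53.303, impact vy=-9.412
  bounce: vy ← 0.82·9.412 = 7.718
Arc 4: start y=0.000, vy=7.718 → t=1.544, apex=2.978, x_land=66.145, impact vy=-7.718
  bounce: vy ← 0.82·7.718 = 6.328
Arc 5: start y=0.000, vy=6.328 → t=1.266, apex=2.002, x_land=76.676, impact vy=-6.328
  bounce: vy ← 0.82·6.328 = 5.189
Arc 6: start y=0.000, vy=5.189 → t=1.038, apex=1.346, x_land=85.311, impact vy=-5.189
  bounce: vy ← 0.82·5.189 = 4.255
Arc 7: start y=0.000, vy=4.255 → t=0.851, apex=0.905, x_land=92.392, impact vy=-4.255
  bounce: vy ← 0.82·4.255 = 3.489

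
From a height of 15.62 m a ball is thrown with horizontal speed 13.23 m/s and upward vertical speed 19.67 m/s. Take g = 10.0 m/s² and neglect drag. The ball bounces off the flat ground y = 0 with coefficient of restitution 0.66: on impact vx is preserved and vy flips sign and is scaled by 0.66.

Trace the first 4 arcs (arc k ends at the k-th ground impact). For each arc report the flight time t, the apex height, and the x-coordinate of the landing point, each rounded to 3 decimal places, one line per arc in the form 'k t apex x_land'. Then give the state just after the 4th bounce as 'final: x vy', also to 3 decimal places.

1 4.611 34.965 61.009
2 3.491 15.231 107.191
3 2.304 6.635 137.671
4 1.521 2.890 157.787
final: 157.787 5.018

Arc 1: start y=15.620, vy=19.670 → t=4.611, apex=34.965, x_land=61.009, impact vy=-26.444
  bounce: vy ← 0.66·26.444 = 17.453
Arc 2: start y=0.000, vy=17.453 → t=3.491, apex=15.231, x_land=107.191, impact vy=-17.453
  bounce: vy ← 0.66·17.453 = 11.519
Arc 3: start y=0.000, vy=11.519 → t=2.304, apex=6.635, x_land=137.671, impact vy=-11.519
  bounce: vy ← 0.66·11.519 = 7.603
Arc 4: start y=0.000, vy=7.603 → t=1.521, apex=2.890, x_land=157.787, impact vy=-7.603
  bounce: vy ← 0.66·7.603 = 5.018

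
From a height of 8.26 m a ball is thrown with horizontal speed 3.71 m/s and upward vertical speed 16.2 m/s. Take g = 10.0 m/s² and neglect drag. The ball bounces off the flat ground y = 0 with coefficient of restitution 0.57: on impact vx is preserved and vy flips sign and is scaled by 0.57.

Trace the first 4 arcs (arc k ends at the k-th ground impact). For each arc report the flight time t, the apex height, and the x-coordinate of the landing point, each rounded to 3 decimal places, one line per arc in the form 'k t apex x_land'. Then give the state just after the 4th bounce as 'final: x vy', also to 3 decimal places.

1 3.688 21.382 13.682
2 2.357 6.947 22.428
3 1.344 2.257 27.414
4 0.766 0.733 30.255
final: 30.255 2.183

Arc 1: start y=8.260, vy=16.200 → t=3.688, apex=21.382, x_land=13.682, impact vy=-20.679
  bounce: vy ← 0.57·20.679 = 11.787
Arc 2: start y=0.000, vy=11.787 → t=2.357, apex=6.947, x_land=22.428, impact vy=-11.787
  bounce: vy ← 0.57·11.787 = 6.719
Arc 3: start y=0.000, vy=6.719 → t=1.344, apex=2.257, x_land=27.414, impact vy=-6.719
  bounce: vy ← 0.57·6.719 = 3.830
Arc 4: start y=0.000, vy=3.830 → t=0.766, apex=0.733, x_land=30.255, impact vy=-3.830
  bounce: vy ← 0.57·3.830 = 2.183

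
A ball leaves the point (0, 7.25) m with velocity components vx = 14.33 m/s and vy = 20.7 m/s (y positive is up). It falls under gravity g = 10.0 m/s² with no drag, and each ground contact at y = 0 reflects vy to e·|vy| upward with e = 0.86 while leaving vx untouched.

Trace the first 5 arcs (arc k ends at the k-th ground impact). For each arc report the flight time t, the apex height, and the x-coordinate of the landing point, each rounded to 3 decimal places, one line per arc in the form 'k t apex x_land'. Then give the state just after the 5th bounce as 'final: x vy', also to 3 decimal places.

1 4.465 28.674 63.980
2 4.119 21.208 123.005
3 3.542 15.685 173.767
4 3.046 11.601 217.422
5 2.620 8.580 254.965
final: 254.965 11.266

Arc 1: start y=7.250, vy=20.700 → t=4.465, apex=28.674, x_land=63.980, impact vy=-23.948
  bounce: vy ← 0.86·23.948 = 20.595
Arc 2: start y=0.000, vy=20.595 → t=4.119, apex=21.208, x_land=123.005, impact vy=-20.595
  bounce: vy ← 0.86·20.595 = 17.712
Arc 3: start y=0.000, vy=17.712 → t=3.542, apex=15.685, x_land=173.767, impact vy=-17.712
  bounce: vy ← 0.86·17.712 = 15.232
Arc 4: start y=0.000, vy=15.232 → t=3.046, apex=11.601, x_land=217.422, impact vy=-15.232
  bounce: vy ← 0.86·15.232 = 13.100
Arc 5: start y=0.000, vy=13.100 → t=2.620, apex=8.580, x_land=254.965, impact vy=-13.100
  bounce: vy ← 0.86·13.100 = 11.266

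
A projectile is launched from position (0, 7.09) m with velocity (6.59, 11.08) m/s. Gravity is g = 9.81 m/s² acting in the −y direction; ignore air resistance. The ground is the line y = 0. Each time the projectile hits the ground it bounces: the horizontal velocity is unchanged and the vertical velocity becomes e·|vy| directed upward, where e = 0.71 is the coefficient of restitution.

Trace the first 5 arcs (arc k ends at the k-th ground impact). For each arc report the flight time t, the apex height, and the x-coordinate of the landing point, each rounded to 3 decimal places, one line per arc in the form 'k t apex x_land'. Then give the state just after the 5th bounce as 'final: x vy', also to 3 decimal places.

1 2.779 13.347 18.314
2 2.342 6.728 33.750
3 1.663 3.392 44.710
4 1.181 1.710 52.492
5 0.838 0.862 58.017
final: 58.017 2.920

Arc 1: start y=7.090, vy=11.080 → t=2.779, apex=13.347, x_land=18.314, impact vy=-16.182
  bounce: vy ← 0.71·16.182 = 11.490
Arc 2: start y=0.000, vy=11.490 → t=2.342, apex=6.728, x_land=33.750, impact vy=-11.490
  bounce: vy ← 0.71·11.490 = 8.158
Arc 3: start y=0.000, vy=8.158 → t=1.663, apex=3.392, x_land=44.710, impact vy=-8.158
  bounce: vy ← 0.71·8.158 = 5.792
Arc 4: start y=0.000, vy=5.792 → t=1.181, apex=1.710, x_land=52.492, impact vy=-5.792
  bounce: vy ← 0.71·5.792 = 4.112
Arc 5: start y=0.000, vy=4.112 → t=0.838, apex=0.862, x_land=58.017, impact vy=-4.112
  bounce: vy ← 0.71·4.112 = 2.920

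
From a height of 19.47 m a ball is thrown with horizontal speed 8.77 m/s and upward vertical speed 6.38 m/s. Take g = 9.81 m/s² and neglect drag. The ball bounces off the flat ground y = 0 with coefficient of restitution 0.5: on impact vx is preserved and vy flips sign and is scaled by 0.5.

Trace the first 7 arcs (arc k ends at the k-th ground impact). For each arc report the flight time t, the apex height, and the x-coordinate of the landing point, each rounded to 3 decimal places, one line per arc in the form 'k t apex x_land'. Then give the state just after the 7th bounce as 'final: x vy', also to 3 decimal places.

1 2.746 21.545 24.084
2 2.096 5.386 42.464
3 1.048 1.347 51.654
4 0.524 0.337 56.249
5 0.262 0.084 58.547
6 0.131 0.021 59.695
7 0.065 0.005 60.270
final: 60.270 0.161

Arc 1: start y=19.470, vy=6.380 → t=2.746, apex=21.545, x_land=24.084, impact vy=-20.560
  bounce: vy ← 0.5·20.560 = 10.280
Arc 2: start y=0.000, vy=10.280 → t=2.096, apex=5.386, x_land=42.464, impact vy=-10.280
  bounce: vy ← 0.5·10.280 = 5.140
Arc 3: start y=0.000, vy=5.140 → t=1.048, apex=1.347, x_land=51.654, impact vy=-5.140
  bounce: vy ← 0.5·5.140 = 2.570
Arc 4: start y=0.000, vy=2.570 → t=0.524, apex=0.337, x_land=56.249, impact vy=-2.570
  bounce: vy ← 0.5·2.570 = 1.285
Arc 5: start y=0.000, vy=1.285 → t=0.262, apex=0.084, x_land=58.547, impact vy=-1.285
  bounce: vy ← 0.5·1.285 = 0.642
Arc 6: start y=0.000, vy=0.642 → t=0.131, apex=0.021, x_land=59.695, impact vy=-0.642
  bounce: vy ← 0.5·0.642 = 0.321
Arc 7: start y=0.000, vy=0.321 → t=0.065, apex=0.005, x_land=60.270, impact vy=-0.321
  bounce: vy ← 0.5·0.321 = 0.161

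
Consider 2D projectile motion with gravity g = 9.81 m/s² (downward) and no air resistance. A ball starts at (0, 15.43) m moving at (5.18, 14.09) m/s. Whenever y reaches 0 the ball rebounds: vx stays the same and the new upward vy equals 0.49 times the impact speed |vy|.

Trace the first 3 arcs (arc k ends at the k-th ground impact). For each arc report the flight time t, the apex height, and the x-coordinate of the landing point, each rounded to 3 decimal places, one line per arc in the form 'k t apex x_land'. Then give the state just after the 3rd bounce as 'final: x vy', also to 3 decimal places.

1 3.719 25.549 19.262
2 2.237 6.134 30.848
3 1.096 1.473 36.525
final: 36.525 2.634

Arc 1: start y=15.430, vy=14.090 → t=3.719, apex=25.549, x_land=19.262, impact vy=-22.389
  bounce: vy ← 0.49·22.389 = 10.971
Arc 2: start y=0.000, vy=10.971 → t=2.237, apex=6.134, x_land=30.848, impact vy=-10.971
  bounce: vy ← 0.49·10.971 = 5.376
Arc 3: start y=0.000, vy=5.376 → t=1.096, apex=1.473, x_land=36.525, impact vy=-5.376
  bounce: vy ← 0.49·5.376 = 2.634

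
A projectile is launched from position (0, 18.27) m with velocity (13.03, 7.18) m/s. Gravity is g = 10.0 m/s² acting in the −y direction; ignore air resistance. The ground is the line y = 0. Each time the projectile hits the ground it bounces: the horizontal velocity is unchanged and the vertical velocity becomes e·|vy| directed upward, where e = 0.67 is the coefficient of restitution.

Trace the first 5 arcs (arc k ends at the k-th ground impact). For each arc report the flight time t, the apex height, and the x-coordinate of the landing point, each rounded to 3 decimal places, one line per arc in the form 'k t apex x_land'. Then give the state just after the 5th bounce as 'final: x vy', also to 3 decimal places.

1 2.760 20.848 35.962
2 2.736 9.358 71.615
3 1.833 4.201 95.502
4 1.228 1.886 111.507
5 0.823 0.847 122.230
final: 122.230 2.757

Arc 1: start y=18.270, vy=7.180 → t=2.760, apex=20.848, x_land=35.962, impact vy=-20.419
  bounce: vy ← 0.67·20.419 = 13.681
Arc 2: start y=0.000, vy=13.681 → t=2.736, apex=9.358, x_land=71.615, impact vy=-13.681
  bounce: vy ← 0.67·13.681 = 9.166
Arc 3: start y=0.000, vy=9.166 → t=1.833, apex=4.201, x_land=95.502, impact vy=-9.166
  bounce: vy ← 0.67·9.166 = 6.141
Arc 4: start y=0.000, vy=6.141 → t=1.228, apex=1.886, x_land=111.507, impact vy=-6.141
  bounce: vy ← 0.67·6.141 = 4.115
Arc 5: start y=0.000, vy=4.115 → t=0.823, apex=0.847, x_land=122.230, impact vy=-4.115
  bounce: vy ← 0.67·4.115 = 2.757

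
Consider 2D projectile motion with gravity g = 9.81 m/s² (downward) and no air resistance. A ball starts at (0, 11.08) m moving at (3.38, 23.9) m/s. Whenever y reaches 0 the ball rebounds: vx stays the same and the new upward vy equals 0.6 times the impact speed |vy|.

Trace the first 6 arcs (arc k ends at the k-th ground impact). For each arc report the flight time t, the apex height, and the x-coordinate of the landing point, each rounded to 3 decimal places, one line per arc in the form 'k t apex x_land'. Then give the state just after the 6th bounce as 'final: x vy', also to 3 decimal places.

1 5.299 40.194 17.910
2 3.435 14.470 29.521
3 2.061 5.209 36.487
4 1.237 1.875 40.667
5 0.742 0.675 43.175
6 0.445 0.243 44.680
final: 44.680 1.310

Arc 1: start y=11.080, vy=23.900 → t=5.299, apex=40.194, x_land=17.910, impact vy=-28.082
  bounce: vy ← 0.6·28.082 = 16.849
Arc 2: start y=0.000, vy=16.849 → t=3.435, apex=14.470, x_land=29.521, impact vy=-16.849
  bounce: vy ← 0.6·16.849 = 10.110
Arc 3: start y=0.000, vy=10.110 → t=2.061, apex=5.209, x_land=36.487, impact vy=-10.110
  bounce: vy ← 0.6·10.110 = 6.066
Arc 4: start y=0.000, vy=6.066 → t=1.237, apex=1.875, x_land=40.667, impact vy=-6.066
  bounce: vy ← 0.6·6.066 = 3.639
Arc 5: start y=0.000, vy=3.639 → t=0.742, apex=0.675, x_land=43.175, impact vy=-3.639
  bounce: vy ← 0.6·3.639 = 2.184
Arc 6: start y=0.000, vy=2.184 → t=0.445, apex=0.243, x_land=44.680, impact vy=-2.184
  bounce: vy ← 0.6·2.184 = 1.310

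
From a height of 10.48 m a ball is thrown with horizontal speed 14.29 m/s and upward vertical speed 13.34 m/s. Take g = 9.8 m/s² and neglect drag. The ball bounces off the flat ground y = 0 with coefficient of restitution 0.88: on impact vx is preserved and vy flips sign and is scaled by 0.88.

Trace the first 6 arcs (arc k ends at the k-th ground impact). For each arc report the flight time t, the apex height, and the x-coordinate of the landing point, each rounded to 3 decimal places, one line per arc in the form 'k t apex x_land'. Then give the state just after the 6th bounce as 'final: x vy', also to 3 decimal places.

Arc 1: start y=10.480, vy=13.340 → t=3.359, apex=19.559, x_land=48.002, impact vy=-19.580
  bounce: vy ← 0.88·19.580 = 17.230
Arc 2: start y=0.000, vy=17.230 → t=3.516, apex=15.147, x_land=98.251, impact vy=-17.230
  bounce: vy ← 0.88·17.230 = 15.162
Arc 3: start y=0.000, vy=15.162 → t=3.094, apex=11.730, x_land=142.470, impact vy=-15.162
  bounce: vy ← 0.88·15.162 = 13.343
Arc 4: start y=0.000, vy=13.343 → t=2.723, apex=9.083, x_land=181.382, impact vy=-13.343
  bounce: vy ← 0.88·13.343 = 11.742
Arc 5: start y=0.000, vy=11.742 → t=2.396, apex=7.034, x_land=215.625, impact vy=-11.742
  bounce: vy ← 0.88·11.742 = 10.333
Arc 6: start y=0.000, vy=10.333 → t=2.109, apex=5.447, x_land=245.759, impact vy=-10.333
  bounce: vy ← 0.88·10.333 = 9.093

1 3.359 19.559 48.002
2 3.516 15.147 98.251
3 3.094 11.730 142.470
4 2.723 9.083 181.382
5 2.396 7.034 215.625
6 2.109 5.447 245.759
final: 245.759 9.093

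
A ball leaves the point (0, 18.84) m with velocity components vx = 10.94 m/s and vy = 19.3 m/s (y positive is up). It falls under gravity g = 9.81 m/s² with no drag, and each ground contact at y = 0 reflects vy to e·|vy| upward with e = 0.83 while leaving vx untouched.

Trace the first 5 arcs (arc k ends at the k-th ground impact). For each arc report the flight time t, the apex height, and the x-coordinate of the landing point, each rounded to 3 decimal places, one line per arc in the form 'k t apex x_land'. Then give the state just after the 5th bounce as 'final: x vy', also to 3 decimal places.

Arc 1: start y=18.840, vy=19.300 → t=4.744, apex=37.825, x_land=51.903, impact vy=-27.242
  bounce: vy ← 0.83·27.242 = 22.611
Arc 2: start y=0.000, vy=22.611 → t=4.610, apex=26.058, x_land=102.334, impact vy=-22.611
  bounce: vy ← 0.83·22.611 = 18.767
Arc 3: start y=0.000, vy=18.767 → t=3.826, apex=17.951, x_land=144.192, impact vy=-18.767
  bounce: vy ← 0.83·18.767 = 15.577
Arc 4: start y=0.000, vy=15.577 → t=3.176, apex=12.367, x_land=178.934, impact vy=-15.577
  bounce: vy ← 0.83·15.577 = 12.929
Arc 5: start y=0.000, vy=12.929 → t=2.636, apex=8.519, x_land=207.769, impact vy=-12.929
  bounce: vy ← 0.83·12.929 = 10.731

1 4.744 37.825 51.903
2 4.610 26.058 102.334
3 3.826 17.951 144.192
4 3.176 12.367 178.934
5 2.636 8.519 207.769
final: 207.769 10.731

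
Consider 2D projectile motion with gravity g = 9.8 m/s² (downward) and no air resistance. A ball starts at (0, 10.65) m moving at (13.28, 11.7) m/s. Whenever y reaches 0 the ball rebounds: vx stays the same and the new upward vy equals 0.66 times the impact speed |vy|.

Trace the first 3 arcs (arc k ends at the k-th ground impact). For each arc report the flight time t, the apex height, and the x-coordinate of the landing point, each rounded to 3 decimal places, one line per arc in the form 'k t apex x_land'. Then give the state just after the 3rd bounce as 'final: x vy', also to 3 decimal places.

Arc 1: start y=10.650, vy=11.700 → t=3.091, apex=17.634, x_land=41.048, impact vy=-18.591
  bounce: vy ← 0.66·18.591 = 12.270
Arc 2: start y=0.000, vy=12.270 → t=2.504, apex=7.681, x_land=74.302, impact vy=-12.270
  bounce: vy ← 0.66·12.270 = 8.098
Arc 3: start y=0.000, vy=8.098 → t=1.653, apex=3.346, x_land=96.250, impact vy=-8.098
  bounce: vy ← 0.66·8.098 = 5.345

1 3.091 17.634 41.048
2 2.504 7.681 74.302
3 1.653 3.346 96.250
final: 96.250 5.345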